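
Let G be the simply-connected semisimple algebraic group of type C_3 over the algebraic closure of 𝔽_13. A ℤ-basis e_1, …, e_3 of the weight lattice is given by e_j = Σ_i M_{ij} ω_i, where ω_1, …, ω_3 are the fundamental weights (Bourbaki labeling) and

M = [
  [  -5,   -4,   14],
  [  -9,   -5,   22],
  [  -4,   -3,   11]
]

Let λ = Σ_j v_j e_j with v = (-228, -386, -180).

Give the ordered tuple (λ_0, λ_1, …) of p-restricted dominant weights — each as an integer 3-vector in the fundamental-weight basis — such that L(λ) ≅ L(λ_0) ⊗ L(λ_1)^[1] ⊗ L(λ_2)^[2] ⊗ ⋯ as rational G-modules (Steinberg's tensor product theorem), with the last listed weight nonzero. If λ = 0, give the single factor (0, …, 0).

Change of basis e → ω: c = M·v where v = (-228, -386, -180):
  c_1 = (-5)·(-228) + (-4)·(-386) + (14)·(-180) = 164
  c_2 = (-9)·(-228) + (-5)·(-386) + (22)·(-180) = 22
  c_3 = (-4)·(-228) + (-3)·(-386) + (11)·(-180) = 90
p = 13; digits c_i = Σ_j d_{ij}·13^j, 0 ≤ d_{ij} < 13:
  c_1 = 164 = 8·13^0 + 12·13^1
  c_2 = 22 = 9·13^0 + 1·13^1
  c_3 = 90 = 12·13^0 + 6·13^1
p-restricted factor λ_0 = (8, 9, 12)
p-restricted factor λ_1 = (12, 1, 6)

((8, 9, 12), (12, 1, 6))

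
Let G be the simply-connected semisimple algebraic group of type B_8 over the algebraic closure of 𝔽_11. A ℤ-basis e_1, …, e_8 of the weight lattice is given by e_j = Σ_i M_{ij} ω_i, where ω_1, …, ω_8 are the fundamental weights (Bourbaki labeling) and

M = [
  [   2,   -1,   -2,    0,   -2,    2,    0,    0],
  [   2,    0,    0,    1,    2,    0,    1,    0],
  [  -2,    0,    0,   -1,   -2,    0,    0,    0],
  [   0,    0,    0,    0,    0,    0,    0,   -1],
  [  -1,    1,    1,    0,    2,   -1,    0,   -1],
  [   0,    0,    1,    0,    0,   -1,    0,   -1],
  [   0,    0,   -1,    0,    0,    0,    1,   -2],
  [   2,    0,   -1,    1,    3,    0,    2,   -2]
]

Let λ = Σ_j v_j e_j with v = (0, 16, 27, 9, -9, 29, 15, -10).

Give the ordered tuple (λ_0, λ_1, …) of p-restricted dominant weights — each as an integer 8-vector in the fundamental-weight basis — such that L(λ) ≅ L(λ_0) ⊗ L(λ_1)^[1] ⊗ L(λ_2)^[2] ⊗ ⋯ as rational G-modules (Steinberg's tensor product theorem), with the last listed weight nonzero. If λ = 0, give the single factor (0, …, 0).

ω-coordinates c = M·v, v = (0, 16, 27, 9, -9, 29, 15, -10):
  c_1 = 2·0 + (-1)·(16) + (-2)·(27) + 0·9 + (-2)·(-9) + 2·29 + 0·15 + (0)·(-10) = 6
  c_2 = 2·0 + 0·16 + 0·27 + 1·9 + (2)·(-9) + 0·29 + 1·15 + (0)·(-10) = 6
  c_3 = (-2)·(0) + 0·16 + 0·27 + (-1)·(9) + (-2)·(-9) + 0·29 + 0·15 + (0)·(-10) = 9
  c_4 = 0·0 + 0·16 + 0·27 + 0·9 + (0)·(-9) + 0·29 + 0·15 + (-1)·(-10) = 10
  c_5 = (-1)·(0) + 1·16 + 1·27 + 0·9 + (2)·(-9) + (-1)·(29) + 0·15 + (-1)·(-10) = 6
  c_6 = 0·0 + 0·16 + 1·27 + 0·9 + (0)·(-9) + (-1)·(29) + 0·15 + (-1)·(-10) = 8
  c_7 = 0·0 + 0·16 + (-1)·(27) + 0·9 + (0)·(-9) + 0·29 + 1·15 + (-2)·(-10) = 8
  c_8 = 2·0 + 0·16 + (-1)·(27) + 1·9 + (3)·(-9) + 0·29 + 2·15 + (-2)·(-10) = 5
Base-11 expansion of each c_i:
  c_1 = 6 = 6·11^0
  c_2 = 6 = 6·11^0
  c_3 = 9 = 9·11^0
  c_4 = 10 = 10·11^0
  c_5 = 6 = 6·11^0
  c_6 = 8 = 8·11^0
  c_7 = 8 = 8·11^0
  c_8 = 5 = 5·11^0
λ_0 = (6, 6, 9, 10, 6, 8, 8, 5)

((6, 6, 9, 10, 6, 8, 8, 5),)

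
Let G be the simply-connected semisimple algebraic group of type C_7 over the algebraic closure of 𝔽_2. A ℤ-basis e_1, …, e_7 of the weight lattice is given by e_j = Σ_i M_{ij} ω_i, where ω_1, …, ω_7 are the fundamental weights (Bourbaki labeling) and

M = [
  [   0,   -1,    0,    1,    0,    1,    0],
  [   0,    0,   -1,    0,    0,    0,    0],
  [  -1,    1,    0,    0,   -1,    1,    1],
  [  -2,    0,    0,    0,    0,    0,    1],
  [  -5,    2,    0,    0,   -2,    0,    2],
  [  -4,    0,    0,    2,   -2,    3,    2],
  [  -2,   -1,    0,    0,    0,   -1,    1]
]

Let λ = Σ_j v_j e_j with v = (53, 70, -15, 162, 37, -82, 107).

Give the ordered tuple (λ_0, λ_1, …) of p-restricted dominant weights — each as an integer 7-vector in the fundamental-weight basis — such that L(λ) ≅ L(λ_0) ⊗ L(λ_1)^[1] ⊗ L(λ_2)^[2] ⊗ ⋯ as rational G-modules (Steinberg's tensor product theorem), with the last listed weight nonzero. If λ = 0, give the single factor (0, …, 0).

Converting to the ω-basis (c_i = row i of M dotted with v = (53, 70, -15, 162, 37, -82, 107)):
  c_1 = (0)·(53) + (-1)·(70) + (0)·(-15) + (1)·(162) + (0)·(37) + (1)·(-82) + (0)·(107) = 10
  c_2 = (0)·(53) + (0)·(70) + (-1)·(-15) + (0)·(162) + (0)·(37) + (0)·(-82) + (0)·(107) = 15
  c_3 = (-1)·(53) + (1)·(70) + (0)·(-15) + (0)·(162) + (-1)·(37) + (1)·(-82) + (1)·(107) = 5
  c_4 = (-2)·(53) + (0)·(70) + (0)·(-15) + (0)·(162) + (0)·(37) + (0)·(-82) + (1)·(107) = 1
  c_5 = (-5)·(53) + (2)·(70) + (0)·(-15) + (0)·(162) + (-2)·(37) + (0)·(-82) + (2)·(107) = 15
  c_6 = (-4)·(53) + (0)·(70) + (0)·(-15) + (2)·(162) + (-2)·(37) + (3)·(-82) + (2)·(107) = 6
  c_7 = (-2)·(53) + (-1)·(70) + (0)·(-15) + (0)·(162) + (0)·(37) + (-1)·(-82) + (1)·(107) = 13
Writing each c_i in base p = 2:
  c_1 = 10 = 0·2^0 + 1·2^1 + 0·2^2 + 1·2^3
  c_2 = 15 = 1·2^0 + 1·2^1 + 1·2^2 + 1·2^3
  c_3 = 5 = 1·2^0 + 0·2^1 + 1·2^2
  c_4 = 1 = 1·2^0
  c_5 = 15 = 1·2^0 + 1·2^1 + 1·2^2 + 1·2^3
  c_6 = 6 = 0·2^0 + 1·2^1 + 1·2^2
  c_7 = 13 = 1·2^0 + 0·2^1 + 1·2^2 + 1·2^3
p-restricted factor λ_0 = (0, 1, 1, 1, 1, 0, 1)
p-restricted factor λ_1 = (1, 1, 0, 0, 1, 1, 0)
p-restricted factor λ_2 = (0, 1, 1, 0, 1, 1, 1)
p-restricted factor λ_3 = (1, 1, 0, 0, 1, 0, 1)

((0, 1, 1, 1, 1, 0, 1), (1, 1, 0, 0, 1, 1, 0), (0, 1, 1, 0, 1, 1, 1), (1, 1, 0, 0, 1, 0, 1))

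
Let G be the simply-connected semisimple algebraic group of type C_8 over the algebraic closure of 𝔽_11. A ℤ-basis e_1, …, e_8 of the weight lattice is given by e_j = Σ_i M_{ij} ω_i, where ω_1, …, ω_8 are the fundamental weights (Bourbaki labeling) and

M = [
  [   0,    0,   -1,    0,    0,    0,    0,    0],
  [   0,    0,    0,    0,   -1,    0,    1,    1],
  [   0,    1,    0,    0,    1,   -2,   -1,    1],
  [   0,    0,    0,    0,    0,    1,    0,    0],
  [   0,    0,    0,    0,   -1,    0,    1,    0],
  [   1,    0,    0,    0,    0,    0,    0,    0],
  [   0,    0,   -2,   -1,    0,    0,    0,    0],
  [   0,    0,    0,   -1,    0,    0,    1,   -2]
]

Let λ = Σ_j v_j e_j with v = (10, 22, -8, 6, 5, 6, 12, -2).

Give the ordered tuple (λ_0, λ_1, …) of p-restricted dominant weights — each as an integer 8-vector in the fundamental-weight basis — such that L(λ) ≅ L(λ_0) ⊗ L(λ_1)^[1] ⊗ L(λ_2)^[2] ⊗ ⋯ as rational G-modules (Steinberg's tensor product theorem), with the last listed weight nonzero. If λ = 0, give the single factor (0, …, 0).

((8, 5, 1, 6, 7, 10, 10, 10),)

Compute c_i = Σ_j M_{ij} v_j with v = (10, 22, -8, 6, 5, 6, 12, -2):
  c_1 = (0)·(10) + (0)·(22) + (-1)·(-8) + (0)·(6) + (0)·(5) + (0)·(6) + (0)·(12) + (0)·(-2) = 8
  c_2 = (0)·(10) + (0)·(22) + (0)·(-8) + (0)·(6) + (-1)·(5) + (0)·(6) + (1)·(12) + (1)·(-2) = 5
  c_3 = (0)·(10) + (1)·(22) + (0)·(-8) + (0)·(6) + (1)·(5) + (-2)·(6) + (-1)·(12) + (1)·(-2) = 1
  c_4 = (0)·(10) + (0)·(22) + (0)·(-8) + (0)·(6) + (0)·(5) + (1)·(6) + (0)·(12) + (0)·(-2) = 6
  c_5 = (0)·(10) + (0)·(22) + (0)·(-8) + (0)·(6) + (-1)·(5) + (0)·(6) + (1)·(12) + (0)·(-2) = 7
  c_6 = (1)·(10) + (0)·(22) + (0)·(-8) + (0)·(6) + (0)·(5) + (0)·(6) + (0)·(12) + (0)·(-2) = 10
  c_7 = (0)·(10) + (0)·(22) + (-2)·(-8) + (-1)·(6) + (0)·(5) + (0)·(6) + (0)·(12) + (0)·(-2) = 10
  c_8 = (0)·(10) + (0)·(22) + (0)·(-8) + (-1)·(6) + (0)·(5) + (0)·(6) + (1)·(12) + (-2)·(-2) = 10
Writing each c_i in base p = 11:
  c_1 = 8 = 8·11^0
  c_2 = 5 = 5·11^0
  c_3 = 1 = 1·11^0
  c_4 = 6 = 6·11^0
  c_5 = 7 = 7·11^0
  c_6 = 10 = 10·11^0
  c_7 = 10 = 10·11^0
  c_8 = 10 = 10·11^0
Factor λ_0 = (8, 5, 1, 6, 7, 10, 10, 10)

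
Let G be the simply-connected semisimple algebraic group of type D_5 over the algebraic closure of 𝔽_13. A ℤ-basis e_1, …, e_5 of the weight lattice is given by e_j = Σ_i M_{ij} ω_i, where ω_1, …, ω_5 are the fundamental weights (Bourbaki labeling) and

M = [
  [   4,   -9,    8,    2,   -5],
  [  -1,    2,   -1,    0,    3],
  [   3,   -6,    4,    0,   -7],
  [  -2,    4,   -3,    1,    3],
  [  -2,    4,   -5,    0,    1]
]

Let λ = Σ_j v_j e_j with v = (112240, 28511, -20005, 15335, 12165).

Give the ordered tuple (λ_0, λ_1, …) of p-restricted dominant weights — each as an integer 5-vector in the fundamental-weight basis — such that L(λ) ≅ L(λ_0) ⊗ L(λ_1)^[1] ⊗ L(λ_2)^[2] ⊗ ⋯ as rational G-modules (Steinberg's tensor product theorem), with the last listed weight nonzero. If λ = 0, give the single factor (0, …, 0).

((8, 8, 11, 5, 12), (10, 7, 10, 4, 4), (12, 7, 2, 8, 10))

Change of basis e → ω: c = M·v where v = (112240, 28511, -20005, 15335, 12165):
  c_1 = (4)·(112240) + (-9)·(28511) + (8)·(-20005) + (2)·(15335) + (-5)·(12165) = 2166
  c_2 = (-1)·(112240) + (2)·(28511) + (-1)·(-20005) + (0)·(15335) + (3)·(12165) = 1282
  c_3 = (3)·(112240) + (-6)·(28511) + (4)·(-20005) + (0)·(15335) + (-7)·(12165) = 479
  c_4 = (-2)·(112240) + (4)·(28511) + (-3)·(-20005) + (1)·(15335) + (3)·(12165) = 1409
  c_5 = (-2)·(112240) + (4)·(28511) + (-5)·(-20005) + (0)·(15335) + (1)·(12165) = 1754
Writing each c_i in base p = 13:
  c_1 = 2166 = 8·13^0 + 10·13^1 + 12·13^2
  c_2 = 1282 = 8·13^0 + 7·13^1 + 7·13^2
  c_3 = 479 = 11·13^0 + 10·13^1 + 2·13^2
  c_4 = 1409 = 5·13^0 + 4·13^1 + 8·13^2
  c_5 = 1754 = 12·13^0 + 4·13^1 + 10·13^2
Factor λ_0 = (8, 8, 11, 5, 12)
Factor λ_1 = (10, 7, 10, 4, 4)
Factor λ_2 = (12, 7, 2, 8, 10)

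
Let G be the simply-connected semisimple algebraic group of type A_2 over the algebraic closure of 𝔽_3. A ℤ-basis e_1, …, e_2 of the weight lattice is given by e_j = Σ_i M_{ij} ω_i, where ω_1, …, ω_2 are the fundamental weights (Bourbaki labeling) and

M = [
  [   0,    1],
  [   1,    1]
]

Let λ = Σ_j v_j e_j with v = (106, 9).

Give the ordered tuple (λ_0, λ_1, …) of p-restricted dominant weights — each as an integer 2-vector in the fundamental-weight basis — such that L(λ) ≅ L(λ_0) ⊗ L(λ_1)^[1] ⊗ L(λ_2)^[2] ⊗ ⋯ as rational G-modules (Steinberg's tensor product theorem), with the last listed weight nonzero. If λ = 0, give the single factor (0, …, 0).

Compute c_i = Σ_j M_{ij} v_j with v = (106, 9):
  c_1 = (0)·(106) + (1)·(9) = 9
  c_2 = (1)·(106) + (1)·(9) = 115
Base-3 expansion of each c_i:
  c_1 = 9 = 0·3^0 + 0·3^1 + 1·3^2
  c_2 = 115 = 1·3^0 + 2·3^1 + 0·3^2 + 1·3^3 + 1·3^4
λ_0 = (0, 1)
λ_1 = (0, 2)
λ_2 = (1, 0)
λ_3 = (0, 1)
λ_4 = (0, 1)

((0, 1), (0, 2), (1, 0), (0, 1), (0, 1))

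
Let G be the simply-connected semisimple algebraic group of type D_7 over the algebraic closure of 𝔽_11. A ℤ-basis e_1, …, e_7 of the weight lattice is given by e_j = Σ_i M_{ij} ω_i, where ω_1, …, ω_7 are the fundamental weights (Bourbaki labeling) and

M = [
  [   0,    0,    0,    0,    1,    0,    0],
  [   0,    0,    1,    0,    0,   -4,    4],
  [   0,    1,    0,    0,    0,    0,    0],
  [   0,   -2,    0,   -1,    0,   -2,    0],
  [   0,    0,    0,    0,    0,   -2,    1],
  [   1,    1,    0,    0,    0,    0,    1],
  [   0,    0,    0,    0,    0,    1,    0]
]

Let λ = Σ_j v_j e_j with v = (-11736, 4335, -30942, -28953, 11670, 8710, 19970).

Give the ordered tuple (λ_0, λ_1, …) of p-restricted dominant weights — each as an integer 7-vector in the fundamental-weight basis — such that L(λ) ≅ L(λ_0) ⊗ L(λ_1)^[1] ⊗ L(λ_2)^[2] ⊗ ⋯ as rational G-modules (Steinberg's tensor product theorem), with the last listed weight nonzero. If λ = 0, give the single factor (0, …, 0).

ω-coordinates c = M·v, v = (-11736, 4335, -30942, -28953, 11670, 8710, 19970):
  c_1 = 0*-11736 + 0*4335 + 0*-30942 + 0*-28953 + 1*11670 + 0*8710 + 0*19970 = 11670
  c_2 = 0*-11736 + 0*4335 + 1*-30942 + 0*-28953 + 0*11670 + -4*8710 + 4*19970 = 14098
  c_3 = 0*-11736 + 1*4335 + 0*-30942 + 0*-28953 + 0*11670 + 0*8710 + 0*19970 = 4335
  c_4 = 0*-11736 + -2*4335 + 0*-30942 + -1*-28953 + 0*11670 + -2*8710 + 0*19970 = 2863
  c_5 = 0*-11736 + 0*4335 + 0*-30942 + 0*-28953 + 0*11670 + -2*8710 + 1*19970 = 2550
  c_6 = 1*-11736 + 1*4335 + 0*-30942 + 0*-28953 + 0*11670 + 0*8710 + 1*19970 = 12569
  c_7 = 0*-11736 + 0*4335 + 0*-30942 + 0*-28953 + 0*11670 + 1*8710 + 0*19970 = 8710
Writing each c_i in base p = 11:
  c_1 = 11670 = 10·11^0 + 4·11^1 + 8·11^2 + 8·11^3
  c_2 = 14098 = 7·11^0 + 5·11^1 + 6·11^2 + 10·11^3
  c_3 = 4335 = 1·11^0 + 9·11^1 + 2·11^2 + 3·11^3
  c_4 = 2863 = 3·11^0 + 7·11^1 + 1·11^2 + 2·11^3
  c_5 = 2550 = 9·11^0 + 0·11^1 + 10·11^2 + 1·11^3
  c_6 = 12569 = 7·11^0 + 9·11^1 + 4·11^2 + 9·11^3
  c_7 = 8710 = 9·11^0 + 10·11^1 + 5·11^2 + 6·11^3
Factor λ_0 = (10, 7, 1, 3, 9, 7, 9)
Factor λ_1 = (4, 5, 9, 7, 0, 9, 10)
Factor λ_2 = (8, 6, 2, 1, 10, 4, 5)
Factor λ_3 = (8, 10, 3, 2, 1, 9, 6)

((10, 7, 1, 3, 9, 7, 9), (4, 5, 9, 7, 0, 9, 10), (8, 6, 2, 1, 10, 4, 5), (8, 10, 3, 2, 1, 9, 6))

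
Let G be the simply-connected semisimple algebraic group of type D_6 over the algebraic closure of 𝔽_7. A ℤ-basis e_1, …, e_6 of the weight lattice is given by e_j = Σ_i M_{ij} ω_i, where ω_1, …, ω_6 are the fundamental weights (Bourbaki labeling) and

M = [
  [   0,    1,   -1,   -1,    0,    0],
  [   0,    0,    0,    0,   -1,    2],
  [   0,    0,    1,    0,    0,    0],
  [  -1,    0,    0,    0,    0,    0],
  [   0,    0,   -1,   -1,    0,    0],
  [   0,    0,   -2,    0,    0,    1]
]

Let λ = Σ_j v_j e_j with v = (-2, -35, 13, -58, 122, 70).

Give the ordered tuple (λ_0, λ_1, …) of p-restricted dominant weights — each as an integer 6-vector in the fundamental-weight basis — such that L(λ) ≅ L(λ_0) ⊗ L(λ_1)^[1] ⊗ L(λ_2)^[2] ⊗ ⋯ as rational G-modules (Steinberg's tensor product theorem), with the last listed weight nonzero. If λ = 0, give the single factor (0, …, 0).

((3, 4, 6, 2, 3, 2), (1, 2, 1, 0, 6, 6))

ω-coordinates c = M·v, v = (-2, -35, 13, -58, 122, 70):
  c_1 = (0)·(-2) + (1)·(-35) + (-1)·(13) + (-1)·(-58) + (0)·(122) + (0)·(70) = 10
  c_2 = (0)·(-2) + (0)·(-35) + (0)·(13) + (0)·(-58) + (-1)·(122) + (2)·(70) = 18
  c_3 = (0)·(-2) + (0)·(-35) + (1)·(13) + (0)·(-58) + (0)·(122) + (0)·(70) = 13
  c_4 = (-1)·(-2) + (0)·(-35) + (0)·(13) + (0)·(-58) + (0)·(122) + (0)·(70) = 2
  c_5 = (0)·(-2) + (0)·(-35) + (-1)·(13) + (-1)·(-58) + (0)·(122) + (0)·(70) = 45
  c_6 = (0)·(-2) + (0)·(-35) + (-2)·(13) + (0)·(-58) + (0)·(122) + (1)·(70) = 44
p = 7; digits c_i = Σ_j d_{ij}·7^j, 0 ≤ d_{ij} < 7:
  c_1 = 10 = 3·7^0 + 1·7^1
  c_2 = 18 = 4·7^0 + 2·7^1
  c_3 = 13 = 6·7^0 + 1·7^1
  c_4 = 2 = 2·7^0
  c_5 = 45 = 3·7^0 + 6·7^1
  c_6 = 44 = 2·7^0 + 6·7^1
λ_0 = (3, 4, 6, 2, 3, 2)
λ_1 = (1, 2, 1, 0, 6, 6)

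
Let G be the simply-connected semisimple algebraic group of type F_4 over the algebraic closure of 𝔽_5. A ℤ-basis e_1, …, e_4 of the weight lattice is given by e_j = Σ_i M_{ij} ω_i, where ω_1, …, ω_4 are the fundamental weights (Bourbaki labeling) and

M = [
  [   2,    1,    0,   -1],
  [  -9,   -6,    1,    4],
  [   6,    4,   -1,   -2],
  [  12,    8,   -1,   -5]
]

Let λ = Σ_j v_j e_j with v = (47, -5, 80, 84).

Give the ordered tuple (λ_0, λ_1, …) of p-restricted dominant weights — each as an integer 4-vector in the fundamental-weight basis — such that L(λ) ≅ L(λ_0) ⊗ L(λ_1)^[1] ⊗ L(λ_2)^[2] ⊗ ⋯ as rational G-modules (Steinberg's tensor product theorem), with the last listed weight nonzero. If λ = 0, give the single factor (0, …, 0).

Converting to the ω-basis (c_i = row i of M dotted with v = (47, -5, 80, 84)):
  c_1 = 2·47 + (1)·(-5) + 0·80 + (-1)·(84) = 5
  c_2 = (-9)·(47) + (-6)·(-5) + 1·80 + 4·84 = 23
  c_3 = 6·47 + (4)·(-5) + (-1)·(80) + (-2)·(84) = 14
  c_4 = 12·47 + (8)·(-5) + (-1)·(80) + (-5)·(84) = 24
Base-5 expansion of each c_i:
  c_1 = 5 = 0·5^0 + 1·5^1
  c_2 = 23 = 3·5^0 + 4·5^1
  c_3 = 14 = 4·5^0 + 2·5^1
  c_4 = 24 = 4·5^0 + 4·5^1
p-restricted factor λ_0 = (0, 3, 4, 4)
p-restricted factor λ_1 = (1, 4, 2, 4)

((0, 3, 4, 4), (1, 4, 2, 4))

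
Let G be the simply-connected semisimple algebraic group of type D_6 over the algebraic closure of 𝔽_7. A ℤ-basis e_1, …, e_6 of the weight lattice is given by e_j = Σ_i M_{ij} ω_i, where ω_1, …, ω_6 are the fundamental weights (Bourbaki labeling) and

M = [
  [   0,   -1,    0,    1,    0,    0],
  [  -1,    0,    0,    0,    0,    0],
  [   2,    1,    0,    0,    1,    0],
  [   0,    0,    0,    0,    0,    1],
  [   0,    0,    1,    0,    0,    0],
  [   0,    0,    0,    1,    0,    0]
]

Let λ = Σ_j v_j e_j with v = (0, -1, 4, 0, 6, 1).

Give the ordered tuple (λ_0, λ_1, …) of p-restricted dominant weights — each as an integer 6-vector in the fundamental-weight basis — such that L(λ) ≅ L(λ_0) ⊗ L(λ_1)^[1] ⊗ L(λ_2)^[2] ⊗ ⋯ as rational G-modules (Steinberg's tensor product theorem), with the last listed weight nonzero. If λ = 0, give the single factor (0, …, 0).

Converting to the ω-basis (c_i = row i of M dotted with v = (0, -1, 4, 0, 6, 1)):
  c_1 = 0*0 + -1*-1 + 0*4 + 1*0 + 0*6 + 0*1 = 1
  c_2 = -1*0 + 0*-1 + 0*4 + 0*0 + 0*6 + 0*1 = 0
  c_3 = 2*0 + 1*-1 + 0*4 + 0*0 + 1*6 + 0*1 = 5
  c_4 = 0*0 + 0*-1 + 0*4 + 0*0 + 0*6 + 1*1 = 1
  c_5 = 0*0 + 0*-1 + 1*4 + 0*0 + 0*6 + 0*1 = 4
  c_6 = 0*0 + 0*-1 + 0*4 + 1*0 + 0*6 + 0*1 = 0
p = 7; digits c_i = Σ_j d_{ij}·7^j, 0 ≤ d_{ij} < 7:
  c_1 = 1 = 1·7^0
  c_2 = 0
  c_3 = 5 = 5·7^0
  c_4 = 1 = 1·7^0
  c_5 = 4 = 4·7^0
  c_6 = 0
p-restricted factor λ_0 = (1, 0, 5, 1, 4, 0)

((1, 0, 5, 1, 4, 0),)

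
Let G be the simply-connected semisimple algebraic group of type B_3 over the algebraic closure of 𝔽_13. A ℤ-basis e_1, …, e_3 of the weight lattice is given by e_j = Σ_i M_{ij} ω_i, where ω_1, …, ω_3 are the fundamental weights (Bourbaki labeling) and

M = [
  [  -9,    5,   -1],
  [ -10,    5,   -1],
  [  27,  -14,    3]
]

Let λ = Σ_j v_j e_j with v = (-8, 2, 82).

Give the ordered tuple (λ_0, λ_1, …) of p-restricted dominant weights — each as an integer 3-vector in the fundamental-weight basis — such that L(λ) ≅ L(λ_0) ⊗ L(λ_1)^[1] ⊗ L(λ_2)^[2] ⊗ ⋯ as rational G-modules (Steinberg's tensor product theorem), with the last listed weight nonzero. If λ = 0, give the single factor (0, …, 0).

((0, 8, 2),)

Compute c_i = Σ_j M_{ij} v_j with v = (-8, 2, 82):
  c_1 = (-9)·(-8) + (5)·(2) + (-1)·(82) = 0
  c_2 = (-10)·(-8) + (5)·(2) + (-1)·(82) = 8
  c_3 = (27)·(-8) + (-14)·(2) + (3)·(82) = 2
Expand coordinatewise in base 13:
  c_1 = 0
  c_2 = 8 = 8·13^0
  c_3 = 2 = 2·13^0
Factor λ_0 = (0, 8, 2)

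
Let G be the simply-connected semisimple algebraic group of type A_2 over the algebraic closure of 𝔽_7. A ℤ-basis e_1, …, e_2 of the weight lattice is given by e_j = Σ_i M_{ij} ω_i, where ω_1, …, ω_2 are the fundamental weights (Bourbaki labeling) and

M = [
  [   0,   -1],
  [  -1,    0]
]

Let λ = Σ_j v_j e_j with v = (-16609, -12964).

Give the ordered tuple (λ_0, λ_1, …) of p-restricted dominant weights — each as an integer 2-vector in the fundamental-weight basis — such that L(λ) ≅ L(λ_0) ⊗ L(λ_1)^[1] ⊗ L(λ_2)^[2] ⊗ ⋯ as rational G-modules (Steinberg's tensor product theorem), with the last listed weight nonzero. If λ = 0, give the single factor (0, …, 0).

((0, 5), (4, 6), (5, 2), (2, 6), (5, 6))

Converting to the ω-basis (c_i = row i of M dotted with v = (-16609, -12964)):
  c_1 = 0*-16609 + -1*-12964 = 12964
  c_2 = -1*-16609 + 0*-12964 = 16609
Expand coordinatewise in base 7:
  c_1 = 12964 = 0·7^0 + 4·7^1 + 5·7^2 + 2·7^3 + 5·7^4
  c_2 = 16609 = 5·7^0 + 6·7^1 + 2·7^2 + 6·7^3 + 6·7^4
λ_0 = (0, 5)
λ_1 = (4, 6)
λ_2 = (5, 2)
λ_3 = (2, 6)
λ_4 = (5, 6)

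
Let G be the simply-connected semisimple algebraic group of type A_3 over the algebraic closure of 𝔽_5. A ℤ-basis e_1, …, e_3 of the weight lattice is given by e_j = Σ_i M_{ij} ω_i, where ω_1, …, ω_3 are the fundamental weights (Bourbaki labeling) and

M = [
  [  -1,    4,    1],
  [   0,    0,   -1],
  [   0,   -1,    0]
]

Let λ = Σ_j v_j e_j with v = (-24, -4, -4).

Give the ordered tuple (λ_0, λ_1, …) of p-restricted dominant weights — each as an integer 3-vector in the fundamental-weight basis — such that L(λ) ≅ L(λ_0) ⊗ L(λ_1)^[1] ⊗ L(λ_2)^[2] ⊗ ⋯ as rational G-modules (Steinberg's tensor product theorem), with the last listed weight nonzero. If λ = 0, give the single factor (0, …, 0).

((4, 4, 4),)

Converting to the ω-basis (c_i = row i of M dotted with v = (-24, -4, -4)):
  c_1 = (-1)·(-24) + (4)·(-4) + (1)·(-4) = 4
  c_2 = (0)·(-24) + (0)·(-4) + (-1)·(-4) = 4
  c_3 = (0)·(-24) + (-1)·(-4) + (0)·(-4) = 4
Expand coordinatewise in base 5:
  c_1 = 4 = 4·5^0
  c_2 = 4 = 4·5^0
  c_3 = 4 = 4·5^0
λ_0 = (4, 4, 4)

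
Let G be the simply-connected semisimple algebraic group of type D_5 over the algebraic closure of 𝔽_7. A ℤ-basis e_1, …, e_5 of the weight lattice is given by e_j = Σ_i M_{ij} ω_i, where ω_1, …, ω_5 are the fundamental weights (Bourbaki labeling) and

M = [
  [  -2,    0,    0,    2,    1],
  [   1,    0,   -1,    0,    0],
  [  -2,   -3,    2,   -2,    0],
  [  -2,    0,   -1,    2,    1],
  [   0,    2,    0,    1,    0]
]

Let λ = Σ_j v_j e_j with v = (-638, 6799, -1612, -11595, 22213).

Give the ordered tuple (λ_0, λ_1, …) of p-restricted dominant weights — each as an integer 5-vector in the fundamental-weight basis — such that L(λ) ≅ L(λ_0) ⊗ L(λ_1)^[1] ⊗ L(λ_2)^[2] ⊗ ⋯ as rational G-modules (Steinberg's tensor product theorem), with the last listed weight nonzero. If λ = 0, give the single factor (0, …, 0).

((5, 1, 5, 0, 1), (0, 6, 1, 0, 6), (6, 5, 3, 4, 5), (0, 2, 2, 5, 5))

ω-coordinates c = M·v, v = (-638, 6799, -1612, -11595, 22213):
  c_1 = (-2)·(-638) + 0·6799 + (0)·(-1612) + (2)·(-11595) + 1·22213 = 299
  c_2 = (1)·(-638) + 0·6799 + (-1)·(-1612) + (0)·(-11595) + 0·22213 = 974
  c_3 = (-2)·(-638) + (-3)·(6799) + (2)·(-1612) + (-2)·(-11595) + 0·22213 = 845
  c_4 = (-2)·(-638) + 0·6799 + (-1)·(-1612) + (2)·(-11595) + 1·22213 = 1911
  c_5 = (0)·(-638) + 2·6799 + (0)·(-1612) + (1)·(-11595) + 0·22213 = 2003
Writing each c_i in base p = 7:
  c_1 = 299 = 5·7^0 + 0·7^1 + 6·7^2
  c_2 = 974 = 1·7^0 + 6·7^1 + 5·7^2 + 2·7^3
  c_3 = 845 = 5·7^0 + 1·7^1 + 3·7^2 + 2·7^3
  c_4 = 1911 = 0·7^0 + 0·7^1 + 4·7^2 + 5·7^3
  c_5 = 2003 = 1·7^0 + 6·7^1 + 5·7^2 + 5·7^3
p-restricted factor λ_0 = (5, 1, 5, 0, 1)
p-restricted factor λ_1 = (0, 6, 1, 0, 6)
p-restricted factor λ_2 = (6, 5, 3, 4, 5)
p-restricted factor λ_3 = (0, 2, 2, 5, 5)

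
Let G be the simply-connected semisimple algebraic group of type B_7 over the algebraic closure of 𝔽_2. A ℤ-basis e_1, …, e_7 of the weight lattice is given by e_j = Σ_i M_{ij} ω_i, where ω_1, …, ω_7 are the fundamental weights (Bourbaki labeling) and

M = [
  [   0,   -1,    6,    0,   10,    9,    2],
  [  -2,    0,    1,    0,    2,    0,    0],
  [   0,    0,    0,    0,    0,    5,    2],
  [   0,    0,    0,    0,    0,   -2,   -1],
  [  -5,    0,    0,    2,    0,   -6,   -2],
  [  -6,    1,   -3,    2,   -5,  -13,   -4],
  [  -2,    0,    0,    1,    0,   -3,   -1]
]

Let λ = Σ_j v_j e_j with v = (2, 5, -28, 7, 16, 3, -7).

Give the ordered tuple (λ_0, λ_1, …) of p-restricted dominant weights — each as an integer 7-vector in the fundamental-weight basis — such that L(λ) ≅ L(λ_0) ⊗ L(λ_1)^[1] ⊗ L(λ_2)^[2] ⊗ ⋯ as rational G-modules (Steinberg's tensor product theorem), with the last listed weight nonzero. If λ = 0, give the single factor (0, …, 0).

((0, 0, 1, 1, 0, 0, 1),)

Change of basis e → ω: c = M·v where v = (2, 5, -28, 7, 16, 3, -7):
  c_1 = (0)·(2) + (-1)·(5) + (6)·(-28) + (0)·(7) + (10)·(16) + (9)·(3) + (2)·(-7) = 0
  c_2 = (-2)·(2) + (0)·(5) + (1)·(-28) + (0)·(7) + (2)·(16) + (0)·(3) + (0)·(-7) = 0
  c_3 = (0)·(2) + (0)·(5) + (0)·(-28) + (0)·(7) + (0)·(16) + (5)·(3) + (2)·(-7) = 1
  c_4 = (0)·(2) + (0)·(5) + (0)·(-28) + (0)·(7) + (0)·(16) + (-2)·(3) + (-1)·(-7) = 1
  c_5 = (-5)·(2) + (0)·(5) + (0)·(-28) + (2)·(7) + (0)·(16) + (-6)·(3) + (-2)·(-7) = 0
  c_6 = (-6)·(2) + (1)·(5) + (-3)·(-28) + (2)·(7) + (-5)·(16) + (-13)·(3) + (-4)·(-7) = 0
  c_7 = (-2)·(2) + (0)·(5) + (0)·(-28) + (1)·(7) + (0)·(16) + (-3)·(3) + (-1)·(-7) = 1
Base-2 expansion of each c_i:
  c_1 = 0
  c_2 = 0
  c_3 = 1 = 1·2^0
  c_4 = 1 = 1·2^0
  c_5 = 0
  c_6 = 0
  c_7 = 1 = 1·2^0
Factor λ_0 = (0, 0, 1, 1, 0, 0, 1)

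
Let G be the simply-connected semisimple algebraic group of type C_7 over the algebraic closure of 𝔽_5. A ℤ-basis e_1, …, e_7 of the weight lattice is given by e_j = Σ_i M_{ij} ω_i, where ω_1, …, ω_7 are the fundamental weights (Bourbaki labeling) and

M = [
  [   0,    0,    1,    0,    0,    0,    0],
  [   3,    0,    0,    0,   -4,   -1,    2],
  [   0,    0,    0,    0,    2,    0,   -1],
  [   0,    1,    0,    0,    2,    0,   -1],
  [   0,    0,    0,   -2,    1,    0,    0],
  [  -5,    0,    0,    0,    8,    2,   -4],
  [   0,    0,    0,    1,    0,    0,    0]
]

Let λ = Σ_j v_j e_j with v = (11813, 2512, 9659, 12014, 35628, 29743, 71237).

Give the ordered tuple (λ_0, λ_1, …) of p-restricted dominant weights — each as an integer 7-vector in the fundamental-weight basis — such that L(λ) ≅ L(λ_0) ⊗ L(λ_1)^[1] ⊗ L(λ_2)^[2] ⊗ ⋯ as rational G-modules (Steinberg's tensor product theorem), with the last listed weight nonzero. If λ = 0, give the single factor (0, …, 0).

Converting to the ω-basis (c_i = row i of M dotted with v = (11813, 2512, 9659, 12014, 35628, 29743, 71237)):
  c_1 = 0·11813 + 0·2512 + 1·9659 + 0·12014 + 0·35628 + 0·29743 + 0·71237 = 9659
  c_2 = 3·11813 + 0·2512 + 0·9659 + 0·12014 + (-4)·(35628) + (-1)·(29743) + 2·71237 = 5658
  c_3 = 0·11813 + 0·2512 + 0·9659 + 0·12014 + 2·35628 + 0·29743 + (-1)·(71237) = 19
  c_4 = 0·11813 + 1·2512 + 0·9659 + 0·12014 + 2·35628 + 0·29743 + (-1)·(71237) = 2531
  c_5 = 0·11813 + 0·2512 + 0·9659 + (-2)·(12014) + 1·35628 + 0·29743 + 0·71237 = 11600
  c_6 = (-5)·(11813) + 0·2512 + 0·9659 + 0·12014 + 8·35628 + 2·29743 + (-4)·(71237) = 497
  c_7 = 0·11813 + 0·2512 + 0·9659 + 1·12014 + 0·35628 + 0·29743 + 0·71237 = 12014
p = 5; digits c_i = Σ_j d_{ij}·5^j, 0 ≤ d_{ij} < 5:
  c_1 = 9659 = 4·5^0 + 1·5^1 + 1·5^2 + 2·5^3 + 0·5^4 + 3·5^5
  c_2 = 5658 = 3·5^0 + 1·5^1 + 1·5^2 + 0·5^3 + 4·5^4 + 1·5^5
  c_3 = 19 = 4·5^0 + 3·5^1
  c_4 = 2531 = 1·5^0 + 1·5^1 + 1·5^2 + 0·5^3 + 4·5^4
  c_5 = 11600 = 0·5^0 + 0·5^1 + 4·5^2 + 2·5^3 + 3·5^4 + 3·5^5
  c_6 = 497 = 2·5^0 + 4·5^1 + 4·5^2 + 3·5^3
  c_7 = 12014 = 4·5^0 + 2·5^1 + 0·5^2 + 1·5^3 + 4·5^4 + 3·5^5
Factor λ_0 = (4, 3, 4, 1, 0, 2, 4)
Factor λ_1 = (1, 1, 3, 1, 0, 4, 2)
Factor λ_2 = (1, 1, 0, 1, 4, 4, 0)
Factor λ_3 = (2, 0, 0, 0, 2, 3, 1)
Factor λ_4 = (0, 4, 0, 4, 3, 0, 4)
Factor λ_5 = (3, 1, 0, 0, 3, 0, 3)

((4, 3, 4, 1, 0, 2, 4), (1, 1, 3, 1, 0, 4, 2), (1, 1, 0, 1, 4, 4, 0), (2, 0, 0, 0, 2, 3, 1), (0, 4, 0, 4, 3, 0, 4), (3, 1, 0, 0, 3, 0, 3))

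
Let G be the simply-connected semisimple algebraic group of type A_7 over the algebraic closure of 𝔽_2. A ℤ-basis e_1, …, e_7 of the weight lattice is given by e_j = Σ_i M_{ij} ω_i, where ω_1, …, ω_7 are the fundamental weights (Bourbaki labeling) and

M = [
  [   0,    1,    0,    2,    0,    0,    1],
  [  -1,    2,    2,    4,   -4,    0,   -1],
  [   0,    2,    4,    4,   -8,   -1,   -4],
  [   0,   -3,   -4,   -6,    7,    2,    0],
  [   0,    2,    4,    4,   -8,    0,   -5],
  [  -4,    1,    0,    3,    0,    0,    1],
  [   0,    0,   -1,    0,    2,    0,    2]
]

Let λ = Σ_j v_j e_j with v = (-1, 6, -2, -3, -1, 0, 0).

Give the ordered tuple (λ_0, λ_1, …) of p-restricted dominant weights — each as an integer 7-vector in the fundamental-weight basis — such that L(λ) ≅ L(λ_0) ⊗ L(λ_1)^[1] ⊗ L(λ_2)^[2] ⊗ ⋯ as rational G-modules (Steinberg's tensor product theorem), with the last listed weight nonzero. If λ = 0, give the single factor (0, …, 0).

Converting to the ω-basis (c_i = row i of M dotted with v = (-1, 6, -2, -3, -1, 0, 0)):
  c_1 = (0)·(-1) + (1)·(6) + (0)·(-2) + (2)·(-3) + (0)·(-1) + (0)·(0) + (1)·(0) = 0
  c_2 = (-1)·(-1) + (2)·(6) + (2)·(-2) + (4)·(-3) + (-4)·(-1) + (0)·(0) + (-1)·(0) = 1
  c_3 = (0)·(-1) + (2)·(6) + (4)·(-2) + (4)·(-3) + (-8)·(-1) + (-1)·(0) + (-4)·(0) = 0
  c_4 = (0)·(-1) + (-3)·(6) + (-4)·(-2) + (-6)·(-3) + (7)·(-1) + (2)·(0) + (0)·(0) = 1
  c_5 = (0)·(-1) + (2)·(6) + (4)·(-2) + (4)·(-3) + (-8)·(-1) + (0)·(0) + (-5)·(0) = 0
  c_6 = (-4)·(-1) + (1)·(6) + (0)·(-2) + (3)·(-3) + (0)·(-1) + (0)·(0) + (1)·(0) = 1
  c_7 = (0)·(-1) + (0)·(6) + (-1)·(-2) + (0)·(-3) + (2)·(-1) + (0)·(0) + (2)·(0) = 0
Expand coordinatewise in base 2:
  c_1 = 0
  c_2 = 1 = 1·2^0
  c_3 = 0
  c_4 = 1 = 1·2^0
  c_5 = 0
  c_6 = 1 = 1·2^0
  c_7 = 0
p-restricted factor λ_0 = (0, 1, 0, 1, 0, 1, 0)

((0, 1, 0, 1, 0, 1, 0),)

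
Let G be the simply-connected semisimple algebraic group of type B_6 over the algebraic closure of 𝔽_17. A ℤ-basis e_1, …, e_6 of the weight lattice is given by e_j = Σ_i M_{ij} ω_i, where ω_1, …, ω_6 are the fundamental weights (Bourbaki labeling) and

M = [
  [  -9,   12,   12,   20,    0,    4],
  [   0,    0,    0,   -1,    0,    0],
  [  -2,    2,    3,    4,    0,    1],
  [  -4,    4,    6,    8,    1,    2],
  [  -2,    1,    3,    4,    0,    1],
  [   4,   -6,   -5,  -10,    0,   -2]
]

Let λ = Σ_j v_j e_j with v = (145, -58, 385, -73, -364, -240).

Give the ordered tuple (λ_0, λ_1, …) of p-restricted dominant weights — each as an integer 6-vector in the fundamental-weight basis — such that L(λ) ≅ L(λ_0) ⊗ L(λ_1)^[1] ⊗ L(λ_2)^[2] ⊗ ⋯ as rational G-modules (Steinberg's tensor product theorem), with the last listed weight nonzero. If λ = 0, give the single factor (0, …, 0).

Compute c_i = Σ_j M_{ij} v_j with v = (145, -58, 385, -73, -364, -240):
  c_1 = (-9)·(145) + (12)·(-58) + 12·385 + (20)·(-73) + (0)·(-364) + (4)·(-240) = 199
  c_2 = 0·145 + (0)·(-58) + 0·385 + (-1)·(-73) + (0)·(-364) + (0)·(-240) = 73
  c_3 = (-2)·(145) + (2)·(-58) + 3·385 + (4)·(-73) + (0)·(-364) + (1)·(-240) = 217
  c_4 = (-4)·(145) + (4)·(-58) + 6·385 + (8)·(-73) + (1)·(-364) + (2)·(-240) = 70
  c_5 = (-2)·(145) + (1)·(-58) + 3·385 + (4)·(-73) + (0)·(-364) + (1)·(-240) = 275
  c_6 = 4·145 + (-6)·(-58) + (-5)·(385) + (-10)·(-73) + (0)·(-364) + (-2)·(-240) = 213
Base-17 expansion of each c_i:
  c_1 = 199 = 12·17^0 + 11·17^1
  c_2 = 73 = 5·17^0 + 4·17^1
  c_3 = 217 = 13·17^0 + 12·17^1
  c_4 = 70 = 2·17^0 + 4·17^1
  c_5 = 275 = 3·17^0 + 16·17^1
  c_6 = 213 = 9·17^0 + 12·17^1
λ_0 = (12, 5, 13, 2, 3, 9)
λ_1 = (11, 4, 12, 4, 16, 12)

((12, 5, 13, 2, 3, 9), (11, 4, 12, 4, 16, 12))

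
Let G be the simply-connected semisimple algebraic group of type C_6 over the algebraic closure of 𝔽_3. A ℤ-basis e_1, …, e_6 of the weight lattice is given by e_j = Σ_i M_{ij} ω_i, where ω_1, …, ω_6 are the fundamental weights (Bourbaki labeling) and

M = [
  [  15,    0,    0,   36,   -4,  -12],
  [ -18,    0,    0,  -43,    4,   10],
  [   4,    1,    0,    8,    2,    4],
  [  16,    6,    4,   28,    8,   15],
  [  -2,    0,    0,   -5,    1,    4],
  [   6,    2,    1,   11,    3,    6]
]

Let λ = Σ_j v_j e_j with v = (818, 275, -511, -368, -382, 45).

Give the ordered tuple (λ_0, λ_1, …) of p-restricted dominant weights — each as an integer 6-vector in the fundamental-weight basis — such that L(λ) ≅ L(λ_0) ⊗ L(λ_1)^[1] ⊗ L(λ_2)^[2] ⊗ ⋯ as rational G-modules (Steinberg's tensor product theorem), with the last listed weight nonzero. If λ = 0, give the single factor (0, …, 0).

((1, 1, 1, 0, 2, 2), (0, 1, 0, 0, 0, 1), (1, 2, 2, 1, 0, 2))

ω-coordinates c = M·v, v = (818, 275, -511, -368, -382, 45):
  c_1 = 15·818 + 0·275 + (0)·(-511) + (36)·(-368) + (-4)·(-382) + (-12)·(45) = 10
  c_2 = (-18)·(818) + 0·275 + (0)·(-511) + (-43)·(-368) + (4)·(-382) + 10·45 = 22
  c_3 = 4·818 + 1·275 + (0)·(-511) + (8)·(-368) + (2)·(-382) + 4·45 = 19
  c_4 = 16·818 + 6·275 + (4)·(-511) + (28)·(-368) + (8)·(-382) + 15·45 = 9
  c_5 = (-2)·(818) + 0·275 + (0)·(-511) + (-5)·(-368) + (1)·(-382) + 4·45 = 2
  c_6 = 6·818 + 2·275 + (1)·(-511) + (11)·(-368) + (3)·(-382) + 6·45 = 23
Base-3 expansion of each c_i:
  c_1 = 10 = 1·3^0 + 0·3^1 + 1·3^2
  c_2 = 22 = 1·3^0 + 1·3^1 + 2·3^2
  c_3 = 19 = 1·3^0 + 0·3^1 + 2·3^2
  c_4 = 9 = 0·3^0 + 0·3^1 + 1·3^2
  c_5 = 2 = 2·3^0
  c_6 = 23 = 2·3^0 + 1·3^1 + 2·3^2
p-restricted factor λ_0 = (1, 1, 1, 0, 2, 2)
p-restricted factor λ_1 = (0, 1, 0, 0, 0, 1)
p-restricted factor λ_2 = (1, 2, 2, 1, 0, 2)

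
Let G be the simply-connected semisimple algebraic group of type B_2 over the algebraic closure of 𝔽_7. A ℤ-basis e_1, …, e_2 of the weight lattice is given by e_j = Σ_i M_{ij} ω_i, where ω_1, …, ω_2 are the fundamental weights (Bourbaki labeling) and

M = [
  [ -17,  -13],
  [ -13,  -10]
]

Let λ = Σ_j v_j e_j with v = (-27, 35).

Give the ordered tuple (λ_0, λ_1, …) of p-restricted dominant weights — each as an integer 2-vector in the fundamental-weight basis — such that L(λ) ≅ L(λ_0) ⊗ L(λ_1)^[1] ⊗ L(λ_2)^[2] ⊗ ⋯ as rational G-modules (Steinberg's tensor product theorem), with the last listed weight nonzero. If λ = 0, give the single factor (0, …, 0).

((4, 1),)

ω-coordinates c = M·v, v = (-27, 35):
  c_1 = -17*-27 + -13*35 = 4
  c_2 = -13*-27 + -10*35 = 1
Expand coordinatewise in base 7:
  c_1 = 4 = 4·7^0
  c_2 = 1 = 1·7^0
Factor λ_0 = (4, 1)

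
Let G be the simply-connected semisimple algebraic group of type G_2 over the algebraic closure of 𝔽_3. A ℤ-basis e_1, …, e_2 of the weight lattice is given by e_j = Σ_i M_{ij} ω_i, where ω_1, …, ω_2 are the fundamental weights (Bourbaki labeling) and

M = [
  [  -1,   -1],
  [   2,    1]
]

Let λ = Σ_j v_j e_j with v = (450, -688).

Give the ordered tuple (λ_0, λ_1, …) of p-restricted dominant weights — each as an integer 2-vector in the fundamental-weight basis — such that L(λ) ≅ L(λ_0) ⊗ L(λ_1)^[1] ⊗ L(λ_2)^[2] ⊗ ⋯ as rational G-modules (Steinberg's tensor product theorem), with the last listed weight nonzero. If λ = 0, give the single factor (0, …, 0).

In the fundamental-weight basis, λ has coordinates c = M·v (v = (450, -688)):
  c_1 = (-1)·(450) + (-1)·(-688) = 238
  c_2 = 2·450 + (1)·(-688) = 212
Expand coordinatewise in base 3:
  c_1 = 238 = 1·3^0 + 1·3^1 + 2·3^2 + 2·3^3 + 2·3^4
  c_2 = 212 = 2·3^0 + 1·3^1 + 2·3^2 + 1·3^3 + 2·3^4
λ_0 = (1, 2)
λ_1 = (1, 1)
λ_2 = (2, 2)
λ_3 = (2, 1)
λ_4 = (2, 2)

((1, 2), (1, 1), (2, 2), (2, 1), (2, 2))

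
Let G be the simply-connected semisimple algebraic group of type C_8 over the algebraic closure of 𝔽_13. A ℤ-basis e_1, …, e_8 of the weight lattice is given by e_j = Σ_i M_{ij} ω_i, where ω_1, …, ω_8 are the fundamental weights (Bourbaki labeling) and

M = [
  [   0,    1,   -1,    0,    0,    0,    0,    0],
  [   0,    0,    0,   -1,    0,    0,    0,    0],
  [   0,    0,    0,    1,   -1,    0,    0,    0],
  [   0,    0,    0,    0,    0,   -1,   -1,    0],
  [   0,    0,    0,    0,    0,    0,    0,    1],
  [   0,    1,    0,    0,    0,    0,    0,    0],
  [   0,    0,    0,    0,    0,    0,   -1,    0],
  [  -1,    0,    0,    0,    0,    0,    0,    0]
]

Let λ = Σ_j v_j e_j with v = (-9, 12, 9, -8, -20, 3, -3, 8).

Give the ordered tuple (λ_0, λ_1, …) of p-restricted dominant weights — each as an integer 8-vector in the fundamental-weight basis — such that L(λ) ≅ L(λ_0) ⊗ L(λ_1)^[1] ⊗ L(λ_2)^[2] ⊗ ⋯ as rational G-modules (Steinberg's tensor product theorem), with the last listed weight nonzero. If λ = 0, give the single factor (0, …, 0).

Compute c_i = Σ_j M_{ij} v_j with v = (-9, 12, 9, -8, -20, 3, -3, 8):
  c_1 = (0)·(-9) + (1)·(12) + (-1)·(9) + (0)·(-8) + (0)·(-20) + (0)·(3) + (0)·(-3) + (0)·(8) = 3
  c_2 = (0)·(-9) + (0)·(12) + (0)·(9) + (-1)·(-8) + (0)·(-20) + (0)·(3) + (0)·(-3) + (0)·(8) = 8
  c_3 = (0)·(-9) + (0)·(12) + (0)·(9) + (1)·(-8) + (-1)·(-20) + (0)·(3) + (0)·(-3) + (0)·(8) = 12
  c_4 = (0)·(-9) + (0)·(12) + (0)·(9) + (0)·(-8) + (0)·(-20) + (-1)·(3) + (-1)·(-3) + (0)·(8) = 0
  c_5 = (0)·(-9) + (0)·(12) + (0)·(9) + (0)·(-8) + (0)·(-20) + (0)·(3) + (0)·(-3) + (1)·(8) = 8
  c_6 = (0)·(-9) + (1)·(12) + (0)·(9) + (0)·(-8) + (0)·(-20) + (0)·(3) + (0)·(-3) + (0)·(8) = 12
  c_7 = (0)·(-9) + (0)·(12) + (0)·(9) + (0)·(-8) + (0)·(-20) + (0)·(3) + (-1)·(-3) + (0)·(8) = 3
  c_8 = (-1)·(-9) + (0)·(12) + (0)·(9) + (0)·(-8) + (0)·(-20) + (0)·(3) + (0)·(-3) + (0)·(8) = 9
Writing each c_i in base p = 13:
  c_1 = 3 = 3·13^0
  c_2 = 8 = 8·13^0
  c_3 = 12 = 12·13^0
  c_4 = 0
  c_5 = 8 = 8·13^0
  c_6 = 12 = 12·13^0
  c_7 = 3 = 3·13^0
  c_8 = 9 = 9·13^0
p-restricted factor λ_0 = (3, 8, 12, 0, 8, 12, 3, 9)

((3, 8, 12, 0, 8, 12, 3, 9),)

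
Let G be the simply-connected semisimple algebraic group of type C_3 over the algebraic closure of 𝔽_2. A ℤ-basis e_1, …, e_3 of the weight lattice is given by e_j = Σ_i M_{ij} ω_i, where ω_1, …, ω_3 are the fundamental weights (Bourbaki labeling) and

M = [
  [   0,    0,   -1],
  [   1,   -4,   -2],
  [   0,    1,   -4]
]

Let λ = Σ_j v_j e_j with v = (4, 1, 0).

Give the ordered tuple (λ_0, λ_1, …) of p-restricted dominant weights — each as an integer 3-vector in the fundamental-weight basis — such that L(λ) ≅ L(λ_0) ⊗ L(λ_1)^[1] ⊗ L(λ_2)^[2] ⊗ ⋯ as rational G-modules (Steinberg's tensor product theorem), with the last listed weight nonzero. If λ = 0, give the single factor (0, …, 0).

((0, 0, 1),)

ω-coordinates c = M·v, v = (4, 1, 0):
  c_1 = 0*4 + 0*1 + -1*0 = 0
  c_2 = 1*4 + -4*1 + -2*0 = 0
  c_3 = 0*4 + 1*1 + -4*0 = 1
Writing each c_i in base p = 2:
  c_1 = 0
  c_2 = 0
  c_3 = 1 = 1·2^0
λ_0 = (0, 0, 1)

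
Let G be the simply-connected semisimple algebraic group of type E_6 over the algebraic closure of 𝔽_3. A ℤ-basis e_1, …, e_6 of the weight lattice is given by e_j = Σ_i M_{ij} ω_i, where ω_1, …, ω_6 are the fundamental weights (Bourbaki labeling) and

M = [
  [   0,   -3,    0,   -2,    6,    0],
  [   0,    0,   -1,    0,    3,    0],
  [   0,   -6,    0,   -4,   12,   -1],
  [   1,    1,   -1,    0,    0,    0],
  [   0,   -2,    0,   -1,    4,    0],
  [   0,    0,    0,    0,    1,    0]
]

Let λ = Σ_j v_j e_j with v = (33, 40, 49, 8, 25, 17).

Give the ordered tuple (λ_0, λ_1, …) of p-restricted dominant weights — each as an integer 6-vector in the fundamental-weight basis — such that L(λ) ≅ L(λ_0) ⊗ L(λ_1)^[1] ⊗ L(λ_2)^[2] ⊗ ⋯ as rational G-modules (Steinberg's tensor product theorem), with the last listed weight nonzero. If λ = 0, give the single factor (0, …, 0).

In the fundamental-weight basis, λ has coordinates c = M·v (v = (33, 40, 49, 8, 25, 17)):
  c_1 = 0·33 + (-3)·(40) + 0·49 + (-2)·(8) + 6·25 + 0·17 = 14
  c_2 = 0·33 + 0·40 + (-1)·(49) + 0·8 + 3·25 + 0·17 = 26
  c_3 = 0·33 + (-6)·(40) + 0·49 + (-4)·(8) + 12·25 + (-1)·(17) = 11
  c_4 = 1·33 + 1·40 + (-1)·(49) + 0·8 + 0·25 + 0·17 = 24
  c_5 = 0·33 + (-2)·(40) + 0·49 + (-1)·(8) + 4·25 + 0·17 = 12
  c_6 = 0·33 + 0·40 + 0·49 + 0·8 + 1·25 + 0·17 = 25
Writing each c_i in base p = 3:
  c_1 = 14 = 2·3^0 + 1·3^1 + 1·3^2
  c_2 = 26 = 2·3^0 + 2·3^1 + 2·3^2
  c_3 = 11 = 2·3^0 + 0·3^1 + 1·3^2
  c_4 = 24 = 0·3^0 + 2·3^1 + 2·3^2
  c_5 = 12 = 0·3^0 + 1·3^1 + 1·3^2
  c_6 = 25 = 1·3^0 + 2·3^1 + 2·3^2
λ_0 = (2, 2, 2, 0, 0, 1)
λ_1 = (1, 2, 0, 2, 1, 2)
λ_2 = (1, 2, 1, 2, 1, 2)

((2, 2, 2, 0, 0, 1), (1, 2, 0, 2, 1, 2), (1, 2, 1, 2, 1, 2))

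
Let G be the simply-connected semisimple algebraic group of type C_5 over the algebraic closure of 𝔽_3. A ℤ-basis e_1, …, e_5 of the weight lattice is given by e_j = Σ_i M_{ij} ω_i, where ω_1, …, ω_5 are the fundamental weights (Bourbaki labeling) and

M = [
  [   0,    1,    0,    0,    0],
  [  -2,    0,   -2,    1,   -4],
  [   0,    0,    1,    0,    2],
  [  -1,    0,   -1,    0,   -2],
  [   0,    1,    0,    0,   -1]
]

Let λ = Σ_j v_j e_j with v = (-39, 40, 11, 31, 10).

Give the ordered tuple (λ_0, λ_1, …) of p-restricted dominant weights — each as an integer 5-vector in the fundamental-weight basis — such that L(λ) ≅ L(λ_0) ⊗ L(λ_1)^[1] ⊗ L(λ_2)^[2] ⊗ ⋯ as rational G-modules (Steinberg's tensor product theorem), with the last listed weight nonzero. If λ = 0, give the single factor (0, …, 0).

Converting to the ω-basis (c_i = row i of M dotted with v = (-39, 40, 11, 31, 10)):
  c_1 = 0*-39 + 1*40 + 0*11 + 0*31 + 0*10 = 40
  c_2 = -2*-39 + 0*40 + -2*11 + 1*31 + -4*10 = 47
  c_3 = 0*-39 + 0*40 + 1*11 + 0*31 + 2*10 = 31
  c_4 = -1*-39 + 0*40 + -1*11 + 0*31 + -2*10 = 8
  c_5 = 0*-39 + 1*40 + 0*11 + 0*31 + -1*10 = 30
Expand coordinatewise in base 3:
  c_1 = 40 = 1·3^0 + 1·3^1 + 1·3^2 + 1·3^3
  c_2 = 47 = 2·3^0 + 0·3^1 + 2·3^2 + 1·3^3
  c_3 = 31 = 1·3^0 + 1·3^1 + 0·3^2 + 1·3^3
  c_4 = 8 = 2·3^0 + 2·3^1
  c_5 = 30 = 0·3^0 + 1·3^1 + 0·3^2 + 1·3^3
Factor λ_0 = (1, 2, 1, 2, 0)
Factor λ_1 = (1, 0, 1, 2, 1)
Factor λ_2 = (1, 2, 0, 0, 0)
Factor λ_3 = (1, 1, 1, 0, 1)

((1, 2, 1, 2, 0), (1, 0, 1, 2, 1), (1, 2, 0, 0, 0), (1, 1, 1, 0, 1))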